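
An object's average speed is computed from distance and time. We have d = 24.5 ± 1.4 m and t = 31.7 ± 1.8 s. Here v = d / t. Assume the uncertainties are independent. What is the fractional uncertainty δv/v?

0.0806

Products/powers → add relative errors in quadrature, weighted by exponent:
  (1·δd/d)² = (1×0.0571)² = 0.00327;  (-1·δt/t)² = (-1×0.0568)² = 0.00322
δv/v = √(0.00649) = 0.0806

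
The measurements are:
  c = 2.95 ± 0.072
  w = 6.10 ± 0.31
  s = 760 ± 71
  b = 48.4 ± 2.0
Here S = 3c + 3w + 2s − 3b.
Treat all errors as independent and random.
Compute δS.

Absolute uncertainties add in quadrature for a linear combination:
  (3·δc)² = 0.0467;  (3·δw)² = 0.865;  (2·δs)² = 20200;  (3·δb)² = 36.0
δS = √(20200) = 142

142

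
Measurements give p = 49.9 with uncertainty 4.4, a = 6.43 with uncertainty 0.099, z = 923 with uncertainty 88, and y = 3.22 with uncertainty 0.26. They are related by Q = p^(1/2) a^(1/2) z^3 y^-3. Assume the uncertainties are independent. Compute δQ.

1.59e+08

Each factor contributes (exponent × relative error)² to (δQ/Q)²:
  (½·δp/p)² = (0.5×0.0882)² = 0.00194;  (½·δa/a)² = (0.5×0.0154)² = 5.93e-05;  (3·δz/z)² = (3×0.0953)² = 0.0818;  (-3·δy/y)² = (-3×0.0807)² = 0.0587
δQ/Q = √(0.142) = 0.377
Q = 4.22e+08, so δQ = 0.377 × 4.22e+08 = 1.59e+08.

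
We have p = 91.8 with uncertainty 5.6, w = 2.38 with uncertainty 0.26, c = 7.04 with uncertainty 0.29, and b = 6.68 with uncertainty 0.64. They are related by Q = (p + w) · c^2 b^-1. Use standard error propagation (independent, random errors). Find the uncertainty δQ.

97.6

Let u = p + w = 94.2. δu = √(δp² + δw²) = √(31.4 + 0.0676) = 5.61, so δu/u = 0.0595.
Q is then a monomial in u, c, b:
δQ/Q = √((δu/u)² + (2·δc/c)² + (-1·δb/b)²) = √(0.00354 + 0.00679 + 0.00918) = 0.140
Q = 699, so δQ = 0.140 × 699 = 97.6.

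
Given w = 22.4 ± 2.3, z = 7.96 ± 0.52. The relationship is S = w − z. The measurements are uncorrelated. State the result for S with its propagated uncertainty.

S is a linear combination, so absolute uncertainties add in quadrature:
  (δw)² = 5.29;  (δz)² = 0.270
δS = √(5.56) = 2.36
S = 14.4.

14.4 ± 2.36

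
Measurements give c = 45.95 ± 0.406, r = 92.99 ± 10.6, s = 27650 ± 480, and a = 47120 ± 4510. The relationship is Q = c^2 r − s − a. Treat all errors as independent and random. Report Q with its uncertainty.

121600 ± 23100

Let p = c^2·r = 196300. δp/p = √((2·δc/c)² + (1·δr/r)²) = √(0.000312 + 0.0130) = 0.115, so δp = 22600.
Q = p − s − a: δQ = √(δp² + δs² + δa²) = √(5.13e+08 + 2.3e+05 + 2.03e+07) = 23100
Q = 121600.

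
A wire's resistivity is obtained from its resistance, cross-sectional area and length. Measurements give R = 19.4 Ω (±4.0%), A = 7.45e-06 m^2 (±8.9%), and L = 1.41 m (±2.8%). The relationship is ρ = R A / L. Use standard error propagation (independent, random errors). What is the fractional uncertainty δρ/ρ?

Since ρ is a product/quotient, work with relative uncertainties:
  (1·δR/R)² = (1×0.0400)² = 0.00160;  (1·δA/A)² = (1×0.0890)² = 0.00792;  (-1·δL/L)² = (-1×0.0280)² = 0.000784
δρ/ρ = √(0.0103) = 0.102

0.102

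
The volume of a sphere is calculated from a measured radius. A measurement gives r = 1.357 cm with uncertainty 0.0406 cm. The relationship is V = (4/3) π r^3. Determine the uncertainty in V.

0.939 cm^3

V ∝ r^3, so δV/V = |3| · δr/r = 3 × 0.0299 = 0.0898.
V = 10.47 cm^3, so δV = 0.0898 × 10.47 = 0.939 cm^3.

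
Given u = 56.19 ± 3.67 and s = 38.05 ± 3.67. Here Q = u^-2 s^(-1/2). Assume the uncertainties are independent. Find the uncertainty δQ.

7.15e-06

Q is a product of powers, so relative uncertainties combine in quadrature:
  (-2·δu/u)² = (-2×0.0653)² = 0.0171;  (−½·δs/s)² = (-0.5×0.0965)² = 0.00233
δQ/Q = √(0.0194) = 0.139
Q = 5.135e-05, so δQ = 0.139 × 5.135e-05 = 7.15e-06.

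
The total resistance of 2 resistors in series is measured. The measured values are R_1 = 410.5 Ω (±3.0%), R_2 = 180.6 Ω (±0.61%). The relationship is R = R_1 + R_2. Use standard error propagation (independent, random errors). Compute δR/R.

0.0209

For a sum/difference, combine absolute errors in quadrature:
  (δR_1)² = 152;  (δR_2)² = 1.21
δR = √(153) = 12.4 Ω
R = 591.1 Ω, so δR/R = 12.4/591.1 = 0.0209.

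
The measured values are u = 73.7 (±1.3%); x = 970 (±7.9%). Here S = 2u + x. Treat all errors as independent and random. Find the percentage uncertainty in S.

Each term contributes (cᵢ δxᵢ)² to (δS)²:
  (2·δu)² = 3.67;  (δx)² = 5870
δS = √(5880) = 76.7
S = 1120, so δS/S = 76.7/1120 = 0.0686.

6.86%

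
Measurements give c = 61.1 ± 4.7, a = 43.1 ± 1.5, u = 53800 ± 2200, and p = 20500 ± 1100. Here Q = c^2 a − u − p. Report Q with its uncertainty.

Let w = c^2·a = 1.61e+05. δw/w = √((2·δc/c)² + (1·δa/a)²) = √(0.0237 + 0.00121) = 0.158, so δw = 25400.
Q = w − u − p: δQ = √(δw² + δu² + δp²) = √(6.44e+08 + 4.84e+06 + 1.21e+06) = 25500
Q = 86600.

86600 ± 25500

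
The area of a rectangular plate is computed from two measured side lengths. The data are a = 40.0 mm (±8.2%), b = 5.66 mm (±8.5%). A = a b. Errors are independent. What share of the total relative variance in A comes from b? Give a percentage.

(δA/A)² = (1·δa/a)² + (1·δb/b)²
  a term: (1×0.0820)² = 0.00672
  b term: (1×0.0850)² = 0.00723
Total = 0.0139. Share from b = 0.00723/0.0139 = 0.518.

51.8%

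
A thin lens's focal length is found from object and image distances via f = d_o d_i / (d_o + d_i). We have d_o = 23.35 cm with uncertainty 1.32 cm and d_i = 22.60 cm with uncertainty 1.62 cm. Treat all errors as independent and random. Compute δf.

∂f/∂d_o = (d_i/(d_o+d_i))² = 0.242;  ∂f/∂d_i = (d_o/(d_o+d_i))² = 0.258
δf = √((∂f/∂d_o · δd_o)² + (∂f/∂d_i · δd_i)²) = √(0.102 + 0.175) = 0.526 cm

0.526 cm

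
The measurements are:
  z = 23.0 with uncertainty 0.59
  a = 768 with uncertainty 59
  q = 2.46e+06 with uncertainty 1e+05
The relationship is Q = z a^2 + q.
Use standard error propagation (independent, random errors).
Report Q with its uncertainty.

(1.60 ± 0.212) × 10^7

Let p = z·a^2 = 1.36e+07. δp/p = √((1·δz/z)² + (2·δa/a)²) = √(0.000658 + 0.0236) = 0.156, so δp = 2.11e+06.
Q = p + q: δQ = √(δp² + δq²) = √(4.47e+12 + 1e+10) = 2.12e+06
Q = 1.6e+07.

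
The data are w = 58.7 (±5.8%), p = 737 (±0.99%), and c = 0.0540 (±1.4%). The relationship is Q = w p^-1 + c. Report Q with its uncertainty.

0.134 ± 0.00475

Let h = w·p^-1 = 0.0796. δh/h = √((1·δw/w)² + (-1·δp/p)²) = √(0.00336 + 9.8e-05) = 0.0588, so δh = 0.00469.
Q = h + c: δQ = √(δh² + δc²) = √(2.2e-05 + 5.72e-07) = 0.00475
Q = 0.134.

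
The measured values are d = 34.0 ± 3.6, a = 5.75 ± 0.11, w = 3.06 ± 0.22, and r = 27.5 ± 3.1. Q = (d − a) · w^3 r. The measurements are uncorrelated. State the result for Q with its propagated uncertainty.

Let u = d − a = 28.2. δu = √(δd² + δa²) = √(13.0 + 0.0121) = 3.60, so δu/u = 0.127.
Q is then a monomial in u, w, r:
δQ/Q = √((δu/u)² + (3·δw/w)² + (1·δr/r)²) = √(0.0163 + 0.0465 + 0.0127) = 0.275
Q = 22300, so δQ = 0.275 × 22300 = 6120.

22300 ± 6120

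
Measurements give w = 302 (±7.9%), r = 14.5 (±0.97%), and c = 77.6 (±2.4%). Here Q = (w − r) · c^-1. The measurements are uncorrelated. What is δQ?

0.320

Let u = w − r = 288. δu = √(δw² + δr²) = √(569 + 0.0198) = 23.9, so δu/u = 0.0830.
Q is then a monomial in u, c:
δQ/Q = √((δu/u)² + (-1·δc/c)²) = √(0.00689 + 0.000576) = 0.0864
Q = 3.70, so δQ = 0.0864 × 3.70 = 0.320.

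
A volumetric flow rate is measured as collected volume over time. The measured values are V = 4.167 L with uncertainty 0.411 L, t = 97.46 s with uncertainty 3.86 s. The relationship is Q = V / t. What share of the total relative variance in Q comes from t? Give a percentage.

(δQ/Q)² = (1·δV/V)² + (-1·δt/t)²
  V term: (1×0.0986)² = 0.00973
  t term: (-1×0.0396)² = 0.00157
Total = 0.0113. Share from t = 0.00157/0.0113 = 0.139.

13.9%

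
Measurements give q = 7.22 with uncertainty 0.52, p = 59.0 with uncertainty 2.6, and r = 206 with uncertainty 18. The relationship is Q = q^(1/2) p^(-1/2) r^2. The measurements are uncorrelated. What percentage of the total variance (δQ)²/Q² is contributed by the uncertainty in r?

94.5%

(δQ/Q)² = (½·δq/q)² + (−½·δp/p)² + (2·δr/r)²
  q term: (0.5×0.0720)² = 0.00130
  p term: (-0.5×0.0441)² = 0.000485
  r term: (2×0.0874)² = 0.0305
Total = 0.0323. Share from r = 0.0305/0.0323 = 0.945.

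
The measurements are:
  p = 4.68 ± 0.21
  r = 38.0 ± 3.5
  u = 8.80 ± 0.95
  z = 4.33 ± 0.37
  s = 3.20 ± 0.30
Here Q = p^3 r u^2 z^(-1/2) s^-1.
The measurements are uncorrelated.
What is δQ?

13100

For a monomial Q ∝ p^3, r, u^2, z^(-1/2), s^-1, fractional errors add in quadrature:
  (3·δp/p)² = (3×0.0449)² = 0.0181;  (1·δr/r)² = (1×0.0921)² = 0.00848;  (2·δu/u)² = (2×0.108)² = 0.0466;  (−½·δz/z)² = (-0.5×0.0855)² = 0.00183;  (-1·δs/s)² = (-1×0.0937)² = 0.00879
δQ/Q = √(0.0838) = 0.290
Q = 45300, so δQ = 0.290 × 45300 = 13100.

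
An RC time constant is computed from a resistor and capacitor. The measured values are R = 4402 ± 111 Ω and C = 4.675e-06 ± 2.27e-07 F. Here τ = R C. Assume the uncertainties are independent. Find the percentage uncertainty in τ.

Since τ is a product/quotient, work with relative uncertainties:
  (1·δR/R)² = (1×0.0252)² = 0.000636;  (1·δC/C)² = (1×0.0486)² = 0.00236
δτ/τ = √(0.00299) = 0.0547

5.47%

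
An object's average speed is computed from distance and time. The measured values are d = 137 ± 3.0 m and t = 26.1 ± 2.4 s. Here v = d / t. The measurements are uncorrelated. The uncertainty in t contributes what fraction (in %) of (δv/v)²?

94.6%

(δv/v)² = (1·δd/d)² + (-1·δt/t)²
  d term: (1×0.0219)² = 0.000480
  t term: (-1×0.0920)² = 0.00846
Total = 0.00894. Share from t = 0.00846/0.00894 = 0.946.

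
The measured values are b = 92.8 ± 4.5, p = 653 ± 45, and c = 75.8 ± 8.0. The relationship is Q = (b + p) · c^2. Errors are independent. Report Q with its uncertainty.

(4.29 ± 0.941) × 10^6

Let u = b + p = 746. δu = √(δb² + δp²) = √(20.2 + 2020) = 45.2, so δu/u = 0.0606.
Q is then a monomial in u, c:
δQ/Q = √((δu/u)² + (2·δc/c)²) = √(0.00368 + 0.0446) = 0.220
Q = 4.29e+06, so δQ = 0.220 × 4.29e+06 = 9.41e+05.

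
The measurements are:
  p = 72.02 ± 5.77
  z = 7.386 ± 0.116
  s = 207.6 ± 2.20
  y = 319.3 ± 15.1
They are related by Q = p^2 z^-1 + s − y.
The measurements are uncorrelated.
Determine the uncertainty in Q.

Let w = p^2·z^-1 = 702.3. δw/w = √((2·δp/p)² + (-1·δz/z)²) = √(0.0257 + 0.000247) = 0.161, so δw = 113.
Q = w + s − y: δQ = √(δw² + δs² + δy²) = √(12800 + 4.84 + 228) = 114

114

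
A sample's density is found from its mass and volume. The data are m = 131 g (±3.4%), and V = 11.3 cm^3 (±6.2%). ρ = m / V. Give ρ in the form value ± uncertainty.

For a monomial ρ ∝ m, V^-1, fractional errors add in quadrature:
  (1·δm/m)² = (1×0.0340)² = 0.00116;  (-1·δV/V)² = (-1×0.0620)² = 0.00384
δρ/ρ = √(0.00500) = 0.0707
ρ = 11.6 g/cm^3, so δρ = 0.0707 × 11.6 = 0.820 g/cm^3.

11.6 ± 0.820 g/cm^3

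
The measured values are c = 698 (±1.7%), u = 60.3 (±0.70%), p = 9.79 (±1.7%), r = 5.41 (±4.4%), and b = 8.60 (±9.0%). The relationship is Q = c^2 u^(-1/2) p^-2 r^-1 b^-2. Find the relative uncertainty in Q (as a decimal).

Each factor contributes (exponent × relative error)² to (δQ/Q)²:
  (2·δc/c)² = (2×0.0170)² = 0.00116;  (−½·δu/u)² = (-0.5×0.00700)² = 1.22e-05;  (-2·δp/p)² = (-2×0.0170)² = 0.00116;  (-1·δr/r)² = (-1×0.0440)² = 0.00194;  (-2·δb/b)² = (-2×0.0900)² = 0.0324
δQ/Q = √(0.0367) = 0.191

0.191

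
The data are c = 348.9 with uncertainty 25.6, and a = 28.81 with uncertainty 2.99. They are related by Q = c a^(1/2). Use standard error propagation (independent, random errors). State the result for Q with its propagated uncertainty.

1873 ± 168

Relative error in a monomial: (δQ/Q)² = Σ (nᵢ · δxᵢ/xᵢ)².
  (1·δc/c)² = (1×0.0734)² = 0.00538;  (½·δa/a)² = (0.5×0.104)² = 0.00269
δQ/Q = √(0.00808) = 0.0899
Q = 1873, so δQ = 0.0899 × 1873 = 168.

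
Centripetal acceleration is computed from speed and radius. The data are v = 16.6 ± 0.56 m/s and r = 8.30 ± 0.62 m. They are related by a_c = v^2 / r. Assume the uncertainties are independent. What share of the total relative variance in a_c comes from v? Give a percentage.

44.9%

(δa_c/a_c)² = (2·δv/v)² + (-1·δr/r)²
  v term: (2×0.0337)² = 0.00455
  r term: (-1×0.0747)² = 0.00558
Total = 0.0101. Share from v = 0.00455/0.0101 = 0.449.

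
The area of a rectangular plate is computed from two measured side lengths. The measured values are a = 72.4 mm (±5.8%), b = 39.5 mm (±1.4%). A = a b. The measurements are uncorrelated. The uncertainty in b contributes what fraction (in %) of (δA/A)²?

(δA/A)² = (1·δa/a)² + (1·δb/b)²
  a term: (1×0.0580)² = 0.00336
  b term: (1×0.0140)² = 0.000196
Total = 0.00356. Share from b = 0.000196/0.00356 = 0.0551.

5.51%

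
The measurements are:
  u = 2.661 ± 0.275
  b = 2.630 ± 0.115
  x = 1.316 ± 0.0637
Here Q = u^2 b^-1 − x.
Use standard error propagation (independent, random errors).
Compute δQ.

Let p = u^2·b^-1 = 2.692. δp/p = √((2·δu/u)² + (-1·δb/b)²) = √(0.0427 + 0.00191) = 0.211, so δp = 0.569.
Q = p − x: δQ = √(δp² + δx²) = √(0.324 + 0.00406) = 0.572

0.572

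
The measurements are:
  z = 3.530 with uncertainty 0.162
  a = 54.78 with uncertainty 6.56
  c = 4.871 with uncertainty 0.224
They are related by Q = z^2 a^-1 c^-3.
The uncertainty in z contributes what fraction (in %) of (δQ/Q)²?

20.2%

(δQ/Q)² = (2·δz/z)² + (-1·δa/a)² + (-3·δc/c)²
  z term: (2×0.0459)² = 0.00842
  a term: (-1×0.120)² = 0.0143
  c term: (-3×0.0460)² = 0.0190
Total = 0.0418. Share from z = 0.00842/0.0418 = 0.202.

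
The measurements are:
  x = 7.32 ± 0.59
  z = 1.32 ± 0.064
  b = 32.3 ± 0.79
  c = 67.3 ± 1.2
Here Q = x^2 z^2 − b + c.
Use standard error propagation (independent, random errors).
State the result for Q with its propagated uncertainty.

128 ± 17.6

Let p = x^2·z^2 = 93.4. δp/p = √((2·δx/x)² + (2·δz/z)²) = √(0.0260 + 0.00940) = 0.188, so δp = 17.6.
Q = p − b + c: δQ = √(δp² + δb² + δc²) = √(308 + 0.624 + 1.44) = 17.6
Q = 128.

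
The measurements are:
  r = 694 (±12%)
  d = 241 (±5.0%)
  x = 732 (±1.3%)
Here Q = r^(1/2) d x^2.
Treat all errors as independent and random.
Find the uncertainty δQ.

2.8e+08

Each factor contributes (exponent × relative error)² to (δQ/Q)²:
  (½·δr/r)² = (0.5×0.120)² = 0.00360;  (1·δd/d)² = (1×0.0500)² = 0.00250;  (2·δx/x)² = (2×0.0130)² = 0.000676
δQ/Q = √(0.00678) = 0.0823
Q = 3.4e+09, so δQ = 0.0823 × 3.4e+09 = 2.8e+08.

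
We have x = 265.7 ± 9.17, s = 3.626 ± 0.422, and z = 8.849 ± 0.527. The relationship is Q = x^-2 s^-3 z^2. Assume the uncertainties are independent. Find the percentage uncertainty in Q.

37.5%

Since Q is a product/quotient, work with relative uncertainties:
  (-2·δx/x)² = (-2×0.0345)² = 0.00476;  (-3·δs/s)² = (-3×0.116)² = 0.122;  (2·δz/z)² = (2×0.0596)² = 0.0142
δQ/Q = √(0.141) = 0.375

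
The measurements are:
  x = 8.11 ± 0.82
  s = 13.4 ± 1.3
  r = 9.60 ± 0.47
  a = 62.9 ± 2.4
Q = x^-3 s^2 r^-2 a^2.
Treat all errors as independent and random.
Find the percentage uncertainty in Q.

38.1%

Q is a product of powers, so relative uncertainties combine in quadrature:
  (-3·δx/x)² = (-3×0.101)² = 0.0920;  (2·δs/s)² = (2×0.0970)² = 0.0376;  (-2·δr/r)² = (-2×0.0490)² = 0.00959;  (2·δa/a)² = (2×0.0382)² = 0.00582
δQ/Q = √(0.145) = 0.381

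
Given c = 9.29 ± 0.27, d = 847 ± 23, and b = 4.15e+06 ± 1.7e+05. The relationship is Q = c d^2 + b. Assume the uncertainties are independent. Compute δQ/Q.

0.0411

Let p = c·d^2 = 6.66e+06. δp/p = √((1·δc/c)² + (2·δd/d)²) = √(0.000845 + 0.00295) = 0.0616, so δp = 4.11e+05.
Q = p + b: δQ = √(δp² + δb²) = √(1.69e+11 + 2.89e+10) = 4.44e+05
Q = 1.08e+07, so δQ/Q = 4.44e+05/1.08e+07 = 0.0411.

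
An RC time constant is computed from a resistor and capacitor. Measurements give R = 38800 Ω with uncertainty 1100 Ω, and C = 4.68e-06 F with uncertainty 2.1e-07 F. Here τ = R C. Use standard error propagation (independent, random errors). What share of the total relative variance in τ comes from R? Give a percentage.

28.5%

(δτ/τ)² = (1·δR/R)² + (1·δC/C)²
  R term: (1×0.0284)² = 0.000804
  C term: (1×0.0449)² = 0.00201
Total = 0.00282. Share from R = 0.000804/0.00282 = 0.285.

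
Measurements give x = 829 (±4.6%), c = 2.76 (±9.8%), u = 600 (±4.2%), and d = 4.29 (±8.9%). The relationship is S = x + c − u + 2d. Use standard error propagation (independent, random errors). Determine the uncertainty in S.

For a sum/difference, combine absolute errors in quadrature:
  (δx)² = 1450;  (δc)² = 0.0732;  (δu)² = 635;  (2·δd)² = 0.583
δS = √(2090) = 45.7

45.7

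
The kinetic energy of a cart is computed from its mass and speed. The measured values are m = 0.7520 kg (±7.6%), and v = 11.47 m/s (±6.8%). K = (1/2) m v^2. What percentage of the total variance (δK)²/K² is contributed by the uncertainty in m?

23.8%

(δK/K)² = (1·δm/m)² + (2·δv/v)²
  m term: (1×0.0760)² = 0.00578
  v term: (2×0.0680)² = 0.0185
Total = 0.0243. Share from m = 0.00578/0.0243 = 0.238.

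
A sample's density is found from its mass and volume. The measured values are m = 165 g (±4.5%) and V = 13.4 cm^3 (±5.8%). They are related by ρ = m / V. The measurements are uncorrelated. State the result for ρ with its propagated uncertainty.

Relative error in a monomial: (δρ/ρ)² = Σ (nᵢ · δxᵢ/xᵢ)².
  (1·δm/m)² = (1×0.0450)² = 0.00202;  (-1·δV/V)² = (-1×0.0580)² = 0.00336
δρ/ρ = √(0.00539) = 0.0734
ρ = 12.3 g/cm^3, so δρ = 0.0734 × 12.3 = 0.904 g/cm^3.

12.3 ± 0.904 g/cm^3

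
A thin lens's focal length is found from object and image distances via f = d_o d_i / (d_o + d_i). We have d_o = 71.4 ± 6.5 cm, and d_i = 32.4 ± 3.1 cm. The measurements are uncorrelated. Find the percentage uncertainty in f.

∂f/∂d_o = (d_i/(d_o+d_i))² = 0.0974;  ∂f/∂d_i = (d_o/(d_o+d_i))² = 0.473
δf = √((∂f/∂d_o · δd_o)² + (∂f/∂d_i · δd_i)²) = √(0.401 + 2.15) = 1.60 cm
f = 22.3 cm, so δf/f = 1.60/22.3 = 0.0717.

7.17%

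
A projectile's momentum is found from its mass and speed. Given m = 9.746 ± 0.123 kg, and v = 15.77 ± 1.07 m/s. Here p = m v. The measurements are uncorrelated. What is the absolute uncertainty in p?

Relative error in a monomial: (δp/p)² = Σ (nᵢ · δxᵢ/xᵢ)².
  (1·δm/m)² = (1×0.0126)² = 0.000159;  (1·δv/v)² = (1×0.0679)² = 0.00460
δp/p = √(0.00476) = 0.0690
p = 153.7 kg·m/s, so δp = 0.0690 × 153.7 = 10.6 kg·m/s.

10.6 kg·m/s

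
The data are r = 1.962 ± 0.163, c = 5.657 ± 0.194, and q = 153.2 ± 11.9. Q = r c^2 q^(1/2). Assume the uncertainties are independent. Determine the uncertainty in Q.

89.0

Q is a product of powers, so relative uncertainties combine in quadrature:
  (1·δr/r)² = (1×0.0831)² = 0.00690;  (2·δc/c)² = (2×0.0343)² = 0.00470;  (½·δq/q)² = (0.5×0.0777)² = 0.00151
δQ/Q = √(0.0131) = 0.115
Q = 777.1, so δQ = 0.115 × 777.1 = 89.0.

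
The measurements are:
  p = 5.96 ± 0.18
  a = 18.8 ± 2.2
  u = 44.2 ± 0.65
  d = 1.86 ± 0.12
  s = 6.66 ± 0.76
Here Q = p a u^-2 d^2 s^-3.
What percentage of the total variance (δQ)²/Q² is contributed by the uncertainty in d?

11.2%

(δQ/Q)² = (1·δp/p)² + (1·δa/a)² + (-2·δu/u)² + (2·δd/d)² + (-3·δs/s)²
  p term: (1×0.0302)² = 0.000912
  a term: (1×0.117)² = 0.0137
  u term: (-2×0.0147)² = 0.000865
  d term: (2×0.0645)² = 0.0166
  s term: (-3×0.114)² = 0.117
Total = 0.149. Share from d = 0.0166/0.149 = 0.112.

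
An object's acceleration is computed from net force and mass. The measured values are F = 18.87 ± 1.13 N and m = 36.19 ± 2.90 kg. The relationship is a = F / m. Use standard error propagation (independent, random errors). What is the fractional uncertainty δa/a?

Products/powers → add relative errors in quadrature, weighted by exponent:
  (1·δF/F)² = (1×0.0599)² = 0.00359;  (-1·δm/m)² = (-1×0.0801)² = 0.00642
δa/a = √(0.0100) = 0.100

0.100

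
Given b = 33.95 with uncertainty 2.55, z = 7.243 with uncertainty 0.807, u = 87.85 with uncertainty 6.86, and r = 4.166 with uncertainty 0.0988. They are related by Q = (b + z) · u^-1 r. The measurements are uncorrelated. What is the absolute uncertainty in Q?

0.204

Let w = b + z = 41.19. δw = √(δb² + δz²) = √(6.50 + 0.651) = 2.67, so δw/w = 0.0649.
Q is then a monomial in w, u, r:
δQ/Q = √((δw/w)² + (-1·δu/u)² + (1·δr/r)²) = √(0.00422 + 0.00610 + 0.000562) = 0.104
Q = 1.953, so δQ = 0.104 × 1.953 = 0.204.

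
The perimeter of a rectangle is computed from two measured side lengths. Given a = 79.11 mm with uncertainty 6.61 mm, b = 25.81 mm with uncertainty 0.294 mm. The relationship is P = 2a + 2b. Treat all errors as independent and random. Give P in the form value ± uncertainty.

Absolute uncertainties add in quadrature for a linear combination:
  (2·δa)² = 175;  (2·δb)² = 0.346
δP = √(175) = 13.2 mm
P = 209.8 mm.

209.8 ± 13.2 mm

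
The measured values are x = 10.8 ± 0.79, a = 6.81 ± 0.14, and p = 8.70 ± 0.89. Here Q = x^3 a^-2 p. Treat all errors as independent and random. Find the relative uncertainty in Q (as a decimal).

0.246

Products/powers → add relative errors in quadrature, weighted by exponent:
  (3·δx/x)² = (3×0.0731)² = 0.0482;  (-2·δa/a)² = (-2×0.0206)² = 0.00169;  (1·δp/p)² = (1×0.102)² = 0.0105
δQ/Q = √(0.0603) = 0.246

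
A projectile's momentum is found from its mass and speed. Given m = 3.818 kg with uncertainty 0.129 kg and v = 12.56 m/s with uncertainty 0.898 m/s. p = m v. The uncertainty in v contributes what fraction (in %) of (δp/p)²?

(δp/p)² = (1·δm/m)² + (1·δv/v)²
  m term: (1×0.0338)² = 0.00114
  v term: (1×0.0715)² = 0.00511
Total = 0.00625. Share from v = 0.00511/0.00625 = 0.817.

81.7%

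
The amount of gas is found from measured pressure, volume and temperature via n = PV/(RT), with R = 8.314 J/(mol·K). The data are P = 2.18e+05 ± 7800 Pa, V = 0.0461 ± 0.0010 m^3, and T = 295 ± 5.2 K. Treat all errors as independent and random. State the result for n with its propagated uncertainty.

For a monomial n ∝ P, V, T^-1, fractional errors add in quadrature:
  (1·δP/P)² = (1×0.0358)² = 0.00128;  (1·δV/V)² = (1×0.0217)² = 0.000471;  (-1·δT/T)² = (-1×0.0176)² = 0.000311
δn/n = √(0.00206) = 0.0454
n = 4.10 mol, so δn = 0.0454 × 4.10 = 0.186 mol.

4.10 ± 0.186 mol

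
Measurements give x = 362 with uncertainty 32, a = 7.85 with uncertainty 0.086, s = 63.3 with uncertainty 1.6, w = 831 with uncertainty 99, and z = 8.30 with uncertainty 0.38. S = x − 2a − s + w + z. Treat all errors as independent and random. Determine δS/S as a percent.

S is a linear combination, so absolute uncertainties add in quadrature:
  (δx)² = 1020;  (2·δa)² = 0.0296;  (δs)² = 2.56;  (δw)² = 9800;  (δz)² = 0.144
δS = √(10800) = 104
S = 1120, so δS/S = 104/1120 = 0.0927.

9.27%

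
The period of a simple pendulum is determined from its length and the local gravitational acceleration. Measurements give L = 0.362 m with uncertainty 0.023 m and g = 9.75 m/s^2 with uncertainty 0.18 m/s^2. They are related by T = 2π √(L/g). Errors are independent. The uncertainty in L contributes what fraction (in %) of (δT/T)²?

(δT/T)² = (½·δL/L)² + (−½·δg/g)²
  L term: (0.5×0.0635)² = 0.00101
  g term: (-0.5×0.0185)² = 8.52e-05
Total = 0.00109. Share from L = 0.00101/0.00109 = 0.922.

92.2%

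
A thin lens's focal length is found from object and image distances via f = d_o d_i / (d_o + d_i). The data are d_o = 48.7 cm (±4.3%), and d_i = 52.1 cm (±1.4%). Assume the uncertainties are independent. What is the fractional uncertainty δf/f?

0.0232

∂f/∂d_o = (d_i/(d_o+d_i))² = 0.267;  ∂f/∂d_i = (d_o/(d_o+d_i))² = 0.233
δf = √((∂f/∂d_o · δd_o)² + (∂f/∂d_i · δd_i)²) = √(0.313 + 0.0290) = 0.585 cm
f = 25.2 cm, so δf/f = 0.585/25.2 = 0.0232.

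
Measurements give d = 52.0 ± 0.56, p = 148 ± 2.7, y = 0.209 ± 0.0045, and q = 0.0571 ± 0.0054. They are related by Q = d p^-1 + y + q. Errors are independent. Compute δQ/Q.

0.0166

Let w = d·p^-1 = 0.351. δw/w = √((1·δd/d)² + (-1·δp/p)²) = √(0.000116 + 0.000333) = 0.0212, so δw = 0.00744.
Q = w + y + q: δQ = √(δw² + δy² + δq²) = √(5.54e-05 + 2.02e-05 + 2.92e-05) = 0.0102
Q = 0.617, so δQ/Q = 0.0102/0.617 = 0.0166.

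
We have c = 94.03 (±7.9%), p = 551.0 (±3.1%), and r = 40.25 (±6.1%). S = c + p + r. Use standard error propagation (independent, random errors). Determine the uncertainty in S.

18.8

S is a linear combination, so absolute uncertainties add in quadrature:
  (δc)² = 55.2;  (δp)² = 292;  (δr)² = 6.03
δS = √(353) = 18.8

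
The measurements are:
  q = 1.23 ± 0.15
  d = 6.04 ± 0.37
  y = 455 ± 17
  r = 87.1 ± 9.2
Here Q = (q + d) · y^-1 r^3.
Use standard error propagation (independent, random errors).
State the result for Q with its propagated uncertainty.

10600 ± 3420

Let u = q + d = 7.27. δu = √(δq² + δd²) = √(0.0225 + 0.137) = 0.399, so δu/u = 0.0549.
Q is then a monomial in u, y, r:
δQ/Q = √((δu/u)² + (-1·δy/y)² + (3·δr/r)²) = √(0.00302 + 0.00140 + 0.100) = 0.324
Q = 10600, so δQ = 0.324 × 10600 = 3420.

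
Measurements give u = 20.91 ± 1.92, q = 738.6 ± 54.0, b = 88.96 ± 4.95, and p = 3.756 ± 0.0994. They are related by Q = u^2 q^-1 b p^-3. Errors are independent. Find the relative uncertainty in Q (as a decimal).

Q is a product of powers, so relative uncertainties combine in quadrature:
  (2·δu/u)² = (2×0.0918)² = 0.0337;  (-1·δq/q)² = (-1×0.0731)² = 0.00535;  (1·δb/b)² = (1×0.0556)² = 0.00310;  (-3·δp/p)² = (-3×0.0265)² = 0.00630
δQ/Q = √(0.0485) = 0.220

0.220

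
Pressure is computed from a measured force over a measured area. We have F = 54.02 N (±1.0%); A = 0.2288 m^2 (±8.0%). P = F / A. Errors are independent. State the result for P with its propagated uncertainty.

For a monomial P ∝ F, A^-1, fractional errors add in quadrature:
  (1·δF/F)² = (1×0.0100)² = 0.000100;  (-1·δA/A)² = (-1×0.0800)² = 0.00640
δP/P = √(0.00650) = 0.0806
P = 236.1 Pa, so δP = 0.0806 × 236.1 = 19.0 Pa.

236.1 ± 19.0 Pa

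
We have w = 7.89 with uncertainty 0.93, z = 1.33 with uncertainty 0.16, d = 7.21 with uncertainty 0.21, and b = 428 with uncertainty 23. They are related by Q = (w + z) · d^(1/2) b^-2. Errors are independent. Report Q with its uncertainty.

Let u = w + z = 9.22. δu = √(δw² + δz²) = √(0.865 + 0.0256) = 0.944, so δu/u = 0.102.
Q is then a monomial in u, d, b:
δQ/Q = √((δu/u)² + (½·δd/d)² + (-2·δb/b)²) = √(0.0105 + 0.000212 + 0.0116) = 0.149
Q = 0.000135, so δQ = 0.149 × 0.000135 = 2.02e-05.

(1.35 ± 0.202) × 10^-4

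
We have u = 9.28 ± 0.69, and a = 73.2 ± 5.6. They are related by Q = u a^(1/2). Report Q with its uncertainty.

Each factor contributes (exponent × relative error)² to (δQ/Q)²:
  (1·δu/u)² = (1×0.0744)² = 0.00553;  (½·δa/a)² = (0.5×0.0765)² = 0.00146
δQ/Q = √(0.00699) = 0.0836
Q = 79.4, so δQ = 0.0836 × 79.4 = 6.64.

79.4 ± 6.64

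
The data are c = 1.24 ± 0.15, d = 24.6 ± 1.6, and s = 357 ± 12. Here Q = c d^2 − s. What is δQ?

134

Let p = c·d^2 = 750. δp/p = √((1·δc/c)² + (2·δd/d)²) = √(0.0146 + 0.0169) = 0.178, so δp = 133.
Q = p − s: δQ = √(δp² + δs²) = √(17800 + 144) = 134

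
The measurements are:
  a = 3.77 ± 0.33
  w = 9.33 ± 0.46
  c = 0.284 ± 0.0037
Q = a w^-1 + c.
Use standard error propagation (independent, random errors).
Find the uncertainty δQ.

0.0408

Let p = a·w^-1 = 0.404. δp/p = √((1·δa/a)² + (-1·δw/w)²) = √(0.00766 + 0.00243) = 0.100, so δp = 0.0406.
Q = p + c: δQ = √(δp² + δc²) = √(0.00165 + 1.37e-05) = 0.0408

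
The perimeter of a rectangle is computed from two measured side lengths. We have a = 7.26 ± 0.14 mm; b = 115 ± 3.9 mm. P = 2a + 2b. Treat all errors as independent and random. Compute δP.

7.81 mm

Absolute uncertainties add in quadrature for a linear combination:
  (2·δa)² = 0.0784;  (2·δb)² = 60.8
δP = √(60.9) = 7.81 mm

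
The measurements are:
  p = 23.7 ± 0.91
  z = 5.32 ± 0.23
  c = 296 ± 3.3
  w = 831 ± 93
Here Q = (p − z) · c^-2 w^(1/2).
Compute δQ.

Let u = p − z = 18.4. δu = √(δp² + δz²) = √(0.828 + 0.0529) = 0.939, so δu/u = 0.0511.
Q is then a monomial in u, c, w:
δQ/Q = √((δu/u)² + (-2·δc/c)² + (½·δw/w)²) = √(0.00261 + 0.000497 + 0.00313) = 0.0790
Q = 0.00605, so δQ = 0.0790 × 0.00605 = 0.000478.

0.000478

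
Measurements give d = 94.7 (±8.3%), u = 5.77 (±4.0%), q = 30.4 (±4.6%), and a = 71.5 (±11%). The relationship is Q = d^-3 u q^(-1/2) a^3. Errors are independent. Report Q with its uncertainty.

0.450 ± 0.187

Products/powers → add relative errors in quadrature, weighted by exponent:
  (-3·δd/d)² = (-3×0.0830)² = 0.0620;  (1·δu/u)² = (1×0.0400)² = 0.00160;  (−½·δq/q)² = (-0.5×0.0460)² = 0.000529;  (3·δa/a)² = (3×0.110)² = 0.109
δQ/Q = √(0.173) = 0.416
Q = 0.450, so δQ = 0.416 × 0.450 = 0.187.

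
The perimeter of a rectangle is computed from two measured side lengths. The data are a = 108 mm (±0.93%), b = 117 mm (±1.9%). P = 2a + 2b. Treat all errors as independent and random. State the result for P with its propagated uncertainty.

450 ± 4.88 mm

For a sum/difference, combine absolute errors in quadrature:
  (2·δa)² = 4.04;  (2·δb)² = 19.8
δP = √(23.8) = 4.88 mm
P = 450 mm.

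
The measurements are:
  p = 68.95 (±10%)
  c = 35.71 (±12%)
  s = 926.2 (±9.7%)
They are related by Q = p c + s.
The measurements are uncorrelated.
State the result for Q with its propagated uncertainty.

Let w = p·c = 2462. δw/w = √((1·δp/p)² + (1·δc/c)²) = √(0.0100 + 0.0144) = 0.156, so δw = 385.
Q = w + s: δQ = √(δw² + δs²) = √(1.48e+05 + 8070) = 395
Q = 3388.

3388 ± 395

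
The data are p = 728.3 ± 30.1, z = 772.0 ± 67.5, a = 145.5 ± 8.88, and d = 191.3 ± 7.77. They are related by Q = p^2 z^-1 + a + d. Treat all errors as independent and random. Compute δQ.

83.5

Let w = p^2·z^-1 = 687.1. δw/w = √((2·δp/p)² + (-1·δz/z)²) = √(0.00683 + 0.00764) = 0.120, so δw = 82.7.
Q = w + a + d: δQ = √(δw² + δa² + δd²) = √(6830 + 78.9 + 60.4) = 83.5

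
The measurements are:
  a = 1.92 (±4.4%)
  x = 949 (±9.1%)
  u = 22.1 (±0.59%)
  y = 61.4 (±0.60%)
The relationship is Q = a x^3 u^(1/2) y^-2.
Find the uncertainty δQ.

Q is a product of powers, so relative uncertainties combine in quadrature:
  (1·δa/a)² = (1×0.0440)² = 0.00194;  (3·δx/x)² = (3×0.0910)² = 0.0745;  (½·δu/u)² = (0.5×0.00590)² = 8.7e-06;  (-2·δy/y)² = (-2×0.00600)² = 0.000144
δQ/Q = √(0.0766) = 0.277
Q = 2.05e+06, so δQ = 0.277 × 2.05e+06 = 5.66e+05.

5.66e+05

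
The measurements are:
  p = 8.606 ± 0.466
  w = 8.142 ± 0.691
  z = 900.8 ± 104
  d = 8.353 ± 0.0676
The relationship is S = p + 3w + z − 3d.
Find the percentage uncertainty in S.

11.4%

Sums and differences: (δS)² = Σ (cᵢ δxᵢ)².
  (δp)² = 0.217;  (3·δw)² = 4.30;  (δz)² = 10800;  (3·δd)² = 0.0411
δS = √(10800) = 104
S = 908.8, so δS/S = 104/908.8 = 0.114.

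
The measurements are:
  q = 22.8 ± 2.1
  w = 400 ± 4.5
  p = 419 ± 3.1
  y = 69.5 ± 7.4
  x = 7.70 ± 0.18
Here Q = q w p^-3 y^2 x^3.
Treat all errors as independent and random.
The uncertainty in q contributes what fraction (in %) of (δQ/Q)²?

(δQ/Q)² = (1·δq/q)² + (1·δw/w)² + (-3·δp/p)² + (2·δy/y)² + (3·δx/x)²
  q term: (1×0.0921)² = 0.00848
  w term: (1×0.0112)² = 0.000127
  p term: (-3×0.00740)² = 0.000493
  y term: (2×0.106)² = 0.0453
  x term: (3×0.0234)² = 0.00492
Total = 0.0594. Share from q = 0.00848/0.0594 = 0.143.

14.3%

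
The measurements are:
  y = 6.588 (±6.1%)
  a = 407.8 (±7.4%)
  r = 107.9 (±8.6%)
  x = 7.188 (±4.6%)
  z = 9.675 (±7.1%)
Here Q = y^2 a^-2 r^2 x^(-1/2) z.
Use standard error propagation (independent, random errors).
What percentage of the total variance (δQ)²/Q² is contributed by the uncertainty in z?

7.01%

(δQ/Q)² = (2·δy/y)² + (-2·δa/a)² + (2·δr/r)² + (−½·δx/x)² + (1·δz/z)²
  y term: (2×0.0610)² = 0.0149
  a term: (-2×0.0740)² = 0.0219
  r term: (2×0.0860)² = 0.0296
  x term: (-0.5×0.0460)² = 0.000529
  z term: (1×0.0710)² = 0.00504
Total = 0.0719. Share from z = 0.00504/0.0719 = 0.0701.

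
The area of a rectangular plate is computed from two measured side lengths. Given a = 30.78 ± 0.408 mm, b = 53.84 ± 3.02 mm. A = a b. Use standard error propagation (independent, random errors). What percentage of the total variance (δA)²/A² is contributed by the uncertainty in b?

94.7%

(δA/A)² = (1·δa/a)² + (1·δb/b)²
  a term: (1×0.0133)² = 0.000176
  b term: (1×0.0561)² = 0.00315
Total = 0.00332. Share from b = 0.00315/0.00332 = 0.947.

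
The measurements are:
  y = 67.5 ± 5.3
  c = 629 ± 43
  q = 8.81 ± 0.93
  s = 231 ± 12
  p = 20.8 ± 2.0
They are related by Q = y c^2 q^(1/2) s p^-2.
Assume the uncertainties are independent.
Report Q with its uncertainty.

Since Q is a product/quotient, work with relative uncertainties:
  (1·δy/y)² = (1×0.0785)² = 0.00617;  (2·δc/c)² = (2×0.0684)² = 0.0187;  (½·δq/q)² = (0.5×0.106)² = 0.00279;  (1·δs/s)² = (1×0.0519)² = 0.00270;  (-2·δp/p)² = (-2×0.0962)² = 0.0370
δQ/Q = √(0.0673) = 0.259
Q = 4.23e+07, so δQ = 0.259 × 4.23e+07 = 1.1e+07.

(4.23 ± 1.10) × 10^7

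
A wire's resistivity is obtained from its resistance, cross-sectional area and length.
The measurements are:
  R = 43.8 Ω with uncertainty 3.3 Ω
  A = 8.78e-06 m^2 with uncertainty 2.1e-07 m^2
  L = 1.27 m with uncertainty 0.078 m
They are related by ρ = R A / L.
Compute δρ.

Since ρ is a product/quotient, work with relative uncertainties:
  (1·δR/R)² = (1×0.0753)² = 0.00568;  (1·δA/A)² = (1×0.0239)² = 0.000572;  (-1·δL/L)² = (-1×0.0614)² = 0.00377
δρ/ρ = √(0.0100) = 0.100
ρ = 0.000303 Ω·m, so δρ = 0.100 × 0.000303 = 3.03e-05 Ω·m.

3.03e-05 Ω·m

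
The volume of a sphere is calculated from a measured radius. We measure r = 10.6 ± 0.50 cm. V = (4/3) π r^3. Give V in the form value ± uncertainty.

V ∝ r^3, so δV/V = |3| · δr/r = 3 × 0.0472 = 0.142.
V = 4990 cm^3, so δV = 0.142 × 4990 = 706 cm^3.

4990 ± 706 cm^3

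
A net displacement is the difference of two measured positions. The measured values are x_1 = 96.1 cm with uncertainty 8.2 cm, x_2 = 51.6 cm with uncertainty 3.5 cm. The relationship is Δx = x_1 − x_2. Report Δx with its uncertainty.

Absolute uncertainties add in quadrature for a linear combination:
  (δx_1)² = 67.2;  (δx_2)² = 12.2
δΔx = √(79.5) = 8.92 cm
Δx = 44.5 cm.

44.5 ± 8.92 cm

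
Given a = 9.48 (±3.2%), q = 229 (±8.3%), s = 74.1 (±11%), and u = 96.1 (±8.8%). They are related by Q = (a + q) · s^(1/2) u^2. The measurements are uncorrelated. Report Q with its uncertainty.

(1.90 ± 0.381) × 10^7

Let w = a + q = 238. δw = √(δa² + δq²) = √(0.0920 + 361) = 19.0, so δw/w = 0.0797.
Q is then a monomial in w, s, u:
δQ/Q = √((δw/w)² + (½·δs/s)² + (2·δu/u)²) = √(0.00635 + 0.00302 + 0.0310) = 0.201
Q = 1.9e+07, so δQ = 0.201 × 1.9e+07 = 3.81e+06.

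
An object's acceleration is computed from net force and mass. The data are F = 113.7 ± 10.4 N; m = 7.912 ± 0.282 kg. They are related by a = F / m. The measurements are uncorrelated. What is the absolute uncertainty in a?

1.41 m/s^2

Relative error in a monomial: (δa/a)² = Σ (nᵢ · δxᵢ/xᵢ)².
  (1·δF/F)² = (1×0.0915)² = 0.00837;  (-1·δm/m)² = (-1×0.0356)² = 0.00127
δa/a = √(0.00964) = 0.0982
a = 14.37 m/s^2, so δa = 0.0982 × 14.37 = 1.41 m/s^2.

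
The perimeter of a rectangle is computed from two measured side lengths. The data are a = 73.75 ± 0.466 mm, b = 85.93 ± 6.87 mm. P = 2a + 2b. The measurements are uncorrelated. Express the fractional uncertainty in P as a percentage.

Sums and differences: (δP)² = Σ (cᵢ δxᵢ)².
  (2·δa)² = 0.869;  (2·δb)² = 189
δP = √(190) = 13.8 mm
P = 319.4 mm, so δP/P = 13.8/319.4 = 0.0431.

4.31%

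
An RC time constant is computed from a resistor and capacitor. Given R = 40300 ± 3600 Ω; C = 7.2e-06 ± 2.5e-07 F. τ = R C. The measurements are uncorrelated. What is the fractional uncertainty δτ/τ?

Since τ is a product/quotient, work with relative uncertainties:
  (1·δR/R)² = (1×0.0893)² = 0.00798;  (1·δC/C)² = (1×0.0347)² = 0.00121
δτ/τ = √(0.00919) = 0.0958

0.0958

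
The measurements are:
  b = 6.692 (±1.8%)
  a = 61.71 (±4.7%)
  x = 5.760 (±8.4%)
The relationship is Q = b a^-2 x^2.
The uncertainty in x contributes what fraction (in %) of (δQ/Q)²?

(δQ/Q)² = (1·δb/b)² + (-2·δa/a)² + (2·δx/x)²
  b term: (1×0.0180)² = 0.000324
  a term: (-2×0.0470)² = 0.00884
  x term: (2×0.0840)² = 0.0282
Total = 0.0374. Share from x = 0.0282/0.0374 = 0.755.

75.5%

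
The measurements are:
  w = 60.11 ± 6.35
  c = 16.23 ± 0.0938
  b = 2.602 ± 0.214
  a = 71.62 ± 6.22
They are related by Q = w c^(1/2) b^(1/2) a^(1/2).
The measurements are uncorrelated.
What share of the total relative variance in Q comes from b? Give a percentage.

(δQ/Q)² = (1·δw/w)² + (½·δc/c)² + (½·δb/b)² + (½·δa/a)²
  w term: (1×0.106)² = 0.0112
  c term: (0.5×0.00578)² = 8.35e-06
  b term: (0.5×0.0822)² = 0.00169
  a term: (0.5×0.0868)² = 0.00189
Total = 0.0147. Share from b = 0.00169/0.0147 = 0.115.

11.5%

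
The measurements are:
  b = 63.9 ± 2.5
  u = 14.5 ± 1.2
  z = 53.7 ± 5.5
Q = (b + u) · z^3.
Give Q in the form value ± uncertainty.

(1.21 ± 0.375) × 10^7

Let w = b + u = 78.4. δw = √(δb² + δu²) = √(6.25 + 1.44) = 2.77, so δw/w = 0.0354.
Q is then a monomial in w, z:
δQ/Q = √((δw/w)² + (3·δz/z)²) = √(0.00125 + 0.0944) = 0.309
Q = 1.21e+07, so δQ = 0.309 × 1.21e+07 = 3.75e+06.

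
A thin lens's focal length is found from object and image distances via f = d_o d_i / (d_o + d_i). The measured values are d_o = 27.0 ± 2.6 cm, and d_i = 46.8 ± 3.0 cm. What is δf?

∂f/∂d_o = (d_i/(d_o+d_i))² = 0.402;  ∂f/∂d_i = (d_o/(d_o+d_i))² = 0.134
δf = √((∂f/∂d_o · δd_o)² + (∂f/∂d_i · δd_i)²) = √(1.09 + 0.161) = 1.12 cm

1.12 cm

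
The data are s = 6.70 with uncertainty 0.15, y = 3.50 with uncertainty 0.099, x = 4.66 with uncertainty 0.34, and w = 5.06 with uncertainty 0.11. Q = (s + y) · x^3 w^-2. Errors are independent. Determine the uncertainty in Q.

Let u = s + y = 10.2. δu = √(δs² + δy²) = √(0.0225 + 0.00980) = 0.180, so δu/u = 0.0176.
Q is then a monomial in u, x, w:
δQ/Q = √((δu/u)² + (3·δx/x)² + (-2·δw/w)²) = √(0.000310 + 0.0479 + 0.00189) = 0.224
Q = 40.3, so δQ = 0.224 × 40.3 = 9.02.

9.02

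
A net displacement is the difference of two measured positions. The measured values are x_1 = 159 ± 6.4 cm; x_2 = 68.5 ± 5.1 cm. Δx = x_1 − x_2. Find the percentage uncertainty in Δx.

9.04%

Δx is a linear combination, so absolute uncertainties add in quadrature:
  (δx_1)² = 41.0;  (δx_2)² = 26.0
δΔx = √(67.0) = 8.18 cm
Δx = 90.5 cm, so δΔx/Δx = 8.18/90.5 = 0.0904.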